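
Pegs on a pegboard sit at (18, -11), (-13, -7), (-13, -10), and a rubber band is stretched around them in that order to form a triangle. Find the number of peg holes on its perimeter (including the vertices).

5

Along each edge there are gcd(|Δx|,|Δy|)+1 lattice points, so counting each shared vertex once the boundary has gcd(31,4) + gcd(0,3) + gcd(31,1) = 1+3+1 = 5.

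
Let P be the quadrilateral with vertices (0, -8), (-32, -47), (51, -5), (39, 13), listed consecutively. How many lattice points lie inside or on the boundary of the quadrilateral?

By the shoelace formula, twice the signed area is |(0·(-47) − (-32)·(-8)) + ((-32)·(-5) − 51·(-47)) + (51·13 − 39·(-5)) + (39·(-8) − 0·13)| = 2847, so the area is 2847/2.
Summing gcd(|Δx|,|Δy|) over the edges gives the boundary count: gcd(32,39) + gcd(83,42) + gcd(12,18) + gcd(39,21) = 1+1+6+3 = 11.
Pick's theorem gives I = A − B/2 + 1 = 2847/2 − 11/2 + 1 = 1419, so the closed region contains I + B = 1419 + 11 = 1430 lattice points.

1430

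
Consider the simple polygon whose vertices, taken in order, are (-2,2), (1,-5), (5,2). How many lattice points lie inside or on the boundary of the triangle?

30

Using the shoelace formula, 2A = |[(-2)·(-5) − 1·2] + [1·2 − 5·(-5)] + [5·2 − (-2)·2]| = 49, so the area is 49/2.
Summing gcd(|Δx|,|Δy|) over the edges gives the boundary count: gcd(3,7) + gcd(4,7) + gcd(7,0) = 1+1+7 = 9.
Pick's theorem gives I = A − B/2 + 1 = 49/2 − 9/2 + 1 = 21, so the closed region contains I + B = 21 + 9 = 30 lattice points.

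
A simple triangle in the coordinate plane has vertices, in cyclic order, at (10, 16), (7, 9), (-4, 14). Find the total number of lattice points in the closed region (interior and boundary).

The shoelace formula gives twice the area as |(10·9 − 7·16) + (7·14 − (-4)·9) + ((-4)·16 − 10·14)| = 92, so the area is 46.
Summing gcd(|Δx|,|Δy|) over the edges gives the boundary count: gcd(3,7) + gcd(11,5) + gcd(14,2) = 1+1+2 = 4.
Pick's theorem gives I = A − B/2 + 1 = 46 − 4/2 + 1 = 45, so the closed region contains I + B = 45 + 4 = 49 lattice points.

49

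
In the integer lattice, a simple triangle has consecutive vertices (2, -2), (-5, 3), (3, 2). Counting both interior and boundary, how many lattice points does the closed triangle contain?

By the shoelace formula, twice the signed area is |(2·3 − (-5)·(-2)) + ((-5)·2 − 3·3) + (3·(-2) − 2·2)| = 33, so the area is 16.5.
Along each edge there are gcd(|Δx|,|Δy|)+1 lattice points, so counting each shared vertex once the boundary has gcd(7,5) + gcd(8,1) + gcd(1,4) = 1+1+1 = 3.
Pick's theorem gives I = A − B/2 + 1 = 16.5 − 3/2 + 1 = 16, so the closed region contains I + B = 16 + 3 = 19 lattice points.

19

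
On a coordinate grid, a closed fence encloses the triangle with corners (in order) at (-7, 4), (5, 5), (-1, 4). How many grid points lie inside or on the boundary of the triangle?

The shoelace formula gives twice the area as |((-7)·5 − 5·4) + (5·4 − (-1)·5) + ((-1)·4 − (-7)·4)| = 6, so the area is 3.
Along each edge there are gcd(|Δx|,|Δy|)+1 lattice points, so counting each shared vertex once the boundary has gcd(12,1) + gcd(6,1) + gcd(6,0) = 1+1+6 = 8.
Pick's theorem gives I = A − B/2 + 1 = 3 − 8/2 + 1 = 0, so the closed region contains I + B = 0 + 8 = 8 lattice points.

8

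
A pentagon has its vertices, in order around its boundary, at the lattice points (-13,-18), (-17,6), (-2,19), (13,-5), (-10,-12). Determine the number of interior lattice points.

552

By the shoelace formula, twice the signed area is |[(-13)·6 − (-17)·(-18)] + [(-17)·19 − (-2)·6] + [(-2)·(-5) − 13·19] + [13·(-12) − (-10)·(-5)] + [(-10)·(-18) − (-13)·(-12)]| = 1114, so the area is 557.
The number of boundary lattice points is Σ gcd(|Δx|,|Δy|) = gcd(4,24) + gcd(15,13) + gcd(15,24) + gcd(23,7) + gcd(3,6) = 4+1+3+1+3 = 12.
Pick's theorem gives I = A − B/2 + 1 = 557 − 12/2 + 1 = 552.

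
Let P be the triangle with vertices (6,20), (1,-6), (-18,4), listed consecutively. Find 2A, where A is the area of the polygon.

The shoelace formula gives twice the area as |(6·(-6) − 1·20) + (1·4 − (-18)·(-6)) + ((-18)·20 − 6·4)| = 544, so the area is 272.

544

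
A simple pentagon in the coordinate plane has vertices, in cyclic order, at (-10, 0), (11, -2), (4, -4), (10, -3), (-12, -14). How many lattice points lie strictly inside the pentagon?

By the shoelace formula, twice the signed area is |((-10)·(-2) − 11·0) + (11·(-4) − 4·(-2)) + (4·(-3) − 10·(-4)) + (10·(-14) − (-12)·(-3)) + ((-12)·0 − (-10)·(-14))| = 304, so the area is 152.
The number of boundary lattice points is Σ gcd(|Δx|,|Δy|) = gcd(21,2) + gcd(7,2) + gcd(6,1) + gcd(22,11) + gcd(2,14) = 1+1+1+11+2 = 16.
Pick's theorem gives I = A − B/2 + 1 = 152 − 16/2 + 1 = 145.

145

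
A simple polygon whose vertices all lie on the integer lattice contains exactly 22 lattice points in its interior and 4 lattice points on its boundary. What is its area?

Pick's theorem states A = I + B/2 − 1, so A = 22 + 4/2 − 1 = 23.

23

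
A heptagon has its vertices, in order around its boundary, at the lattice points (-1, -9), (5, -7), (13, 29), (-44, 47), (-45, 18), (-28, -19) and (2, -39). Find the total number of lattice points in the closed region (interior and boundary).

The shoelace formula gives twice the area as |[(-1)·(-7) − 5·(-9)] + [5·29 − 13·(-7)] + [13·47 − (-44)·29] + [(-44)·18 − (-45)·47] + [(-45)·(-19) − (-28)·18] + [(-28)·(-39) − 2·(-19)] + [2·(-9) − (-1)·(-39)]| = 5930, so the area is 2965.
Along each edge there are gcd(|Δx|,|Δy|)+1 lattice points, so counting each shared vertex once the boundary has gcd(6,2) + gcd(8,36) + gcd(57,18) + gcd(1,29) + gcd(17,37) + gcd(30,20) + gcd(3,30) = 2+4+3+1+1+10+3 = 24.
Pick's theorem gives I = A − B/2 + 1 = 2965 − 24/2 + 1 = 2954, so the closed region contains I + B = 2954 + 24 = 2978 lattice points.

2978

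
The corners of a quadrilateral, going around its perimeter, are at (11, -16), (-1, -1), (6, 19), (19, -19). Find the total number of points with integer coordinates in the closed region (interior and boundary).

The shoelace formula gives twice the area as |[11·(-1) − (-1)·(-16)] + [(-1)·19 − 6·(-1)] + [6·(-19) − 19·19] + [19·(-16) − 11·(-19)]| = 610, so the area is 305.
Along each edge there are gcd(|Δx|,|Δy|)+1 lattice points, so counting each shared vertex once the boundary has gcd(12,15) + gcd(7,20) + gcd(13,38) + gcd(8,3) = 3+1+1+1 = 6.
Pick's theorem gives I = A − B/2 + 1 = 305 − 6/2 + 1 = 303, so the closed region contains I + B = 303 + 6 = 309 lattice points.

309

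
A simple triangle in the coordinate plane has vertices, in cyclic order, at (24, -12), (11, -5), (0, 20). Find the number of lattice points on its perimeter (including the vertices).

10

Summing gcd(|Δx|,|Δy|) over the edges gives the boundary count: gcd(13,7) + gcd(11,25) + gcd(24,32) = 1+1+8 = 10.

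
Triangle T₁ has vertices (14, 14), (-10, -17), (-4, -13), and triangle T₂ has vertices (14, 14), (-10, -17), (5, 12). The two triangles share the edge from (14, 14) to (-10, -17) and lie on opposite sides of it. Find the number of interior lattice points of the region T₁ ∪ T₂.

155

The union is the simple quadrilateral with vertices (14, 14), (-4, -13), (-10, -17), (5, 12) in order.
The shoelace formula gives twice the area as |[14·(-13) − (-4)·14] + [(-4)·(-17) − (-10)·(-13)] + [(-10)·12 − 5·(-17)] + [5·14 − 14·12]| = 321, so the area is 160.5.
Summing gcd(|Δx|,|Δy|) over the edges gives the boundary count: gcd(18,27) + gcd(6,4) + gcd(15,29) + gcd(9,2) = 9+2+1+1 = 13.
By Pick's theorem I = A − B/2 + 1 = 160.5 − 13/2 + 1 = 155.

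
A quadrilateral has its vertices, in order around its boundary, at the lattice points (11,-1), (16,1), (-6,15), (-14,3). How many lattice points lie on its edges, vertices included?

Summing gcd(|Δx|,|Δy|) over the edges gives the boundary count: gcd(5,2) + gcd(22,14) + gcd(8,12) + gcd(25,4) = 1+2+4+1 = 8.

8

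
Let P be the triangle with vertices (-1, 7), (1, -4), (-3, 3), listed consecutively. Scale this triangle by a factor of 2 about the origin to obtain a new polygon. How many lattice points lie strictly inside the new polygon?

Using the shoelace formula, 2A = |((-1)·(-4) − 1·7) + (1·3 − (-3)·(-4)) + ((-3)·7 − (-1)·3)| = 30, so the area is 15.
The number of boundary lattice points is Σ gcd(|Δx|,|Δy|) = gcd(2,11) + gcd(4,7) + gcd(2,4) = 1+1+2 = 4.
Scaling by 2 multiplies the area by 2² = 4 (so the new area is 60) and multiplies the boundary lattice-point count by 2, giving 8.
By Pick's theorem, the interior count of the dilated polygon is 60 − 8/2 + 1 = 57.

57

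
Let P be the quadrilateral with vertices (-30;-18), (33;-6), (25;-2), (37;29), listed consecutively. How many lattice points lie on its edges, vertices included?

Along each edge there are gcd(|Δx|,|Δy|)+1 lattice points, so counting each shared vertex once the boundary has gcd(63,12) + gcd(8,4) + gcd(12,31) + gcd(67,47) = 3+4+1+1 = 9.

9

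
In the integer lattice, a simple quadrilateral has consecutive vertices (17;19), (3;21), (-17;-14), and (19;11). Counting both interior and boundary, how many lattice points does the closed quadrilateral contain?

The shoelace formula gives twice the area as |[17·21 − 3·19] + [3·(-14) − (-17)·21] + [(-17)·11 − 19·(-14)] + [19·19 − 17·11]| = 868, so the area is 434.
Along each edge there are gcd(|Δx|,|Δy|)+1 lattice points, so counting each shared vertex once the boundary has gcd(14,2) + gcd(20,35) + gcd(36,25) + gcd(2,8) = 2+5+1+2 = 10.
Pick's theorem gives I = A − B/2 + 1 = 434 − 10/2 + 1 = 430, so the closed region contains I + B = 430 + 10 = 440 lattice points.

440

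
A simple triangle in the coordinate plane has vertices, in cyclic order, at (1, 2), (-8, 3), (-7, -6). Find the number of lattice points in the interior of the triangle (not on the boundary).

36

The shoelace formula gives twice the area as |[1·3 − (-8)·2] + [(-8)·(-6) − (-7)·3] + [(-7)·2 − 1·(-6)]| = 80, so the area is 40.
The number of boundary lattice points is Σ gcd(|Δx|,|Δy|) = gcd(9,1) + gcd(1,9) + gcd(8,8) = 1+1+8 = 10.
By Pick's theorem A = I + B/2 − 1, so I = 40 − 10/2 + 1 = 36.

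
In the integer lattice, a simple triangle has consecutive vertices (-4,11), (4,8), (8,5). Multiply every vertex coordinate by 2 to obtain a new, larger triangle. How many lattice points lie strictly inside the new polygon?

Using the shoelace formula, 2A = |((-4)·8 − 4·11) + (4·5 − 8·8) + (8·11 − (-4)·5)| = 12, so the area is 6.
The number of boundary lattice points is Σ gcd(|Δx|,|Δy|) = gcd(8,3) + gcd(4,3) + gcd(12,6) = 1+1+6 = 8.
Scaling by 2 multiplies the area by 2² = 4 (so the new area is 24) and multiplies the boundary lattice-point count by 2, giving 16.
By Pick's theorem, the interior count of the dilated polygon is 24 − 16/2 + 1 = 17.

17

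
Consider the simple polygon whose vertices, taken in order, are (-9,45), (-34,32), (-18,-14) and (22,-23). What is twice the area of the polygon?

By the shoelace formula, twice the signed area is |[(-9)·32 − (-34)·45] + [(-34)·(-14) − (-18)·32] + [(-18)·(-23) − 22·(-14)] + [22·45 − (-9)·(-23)]| = 3799, so the area is 1899.5.

3799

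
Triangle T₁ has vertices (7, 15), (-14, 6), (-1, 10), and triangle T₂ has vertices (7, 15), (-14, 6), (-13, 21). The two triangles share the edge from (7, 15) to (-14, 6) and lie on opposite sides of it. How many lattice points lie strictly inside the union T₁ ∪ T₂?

The union is the simple quadrilateral with vertices (7, 15), (-1, 10), (-14, 6), (-13, 21) in order.
Using the shoelace formula, 2A = |[7·10 − (-1)·15] + [(-1)·6 − (-14)·10] + [(-14)·21 − (-13)·6] + [(-13)·15 − 7·21]| = 339, so the area is 339/2.
The number of boundary lattice points is Σ gcd(|Δx|,|Δy|) = gcd(8,5) + gcd(13,4) + gcd(1,15) + gcd(20,6) = 1+1+1+2 = 5.
By Pick's theorem I = A − B/2 + 1 = 339/2 − 5/2 + 1 = 168.

168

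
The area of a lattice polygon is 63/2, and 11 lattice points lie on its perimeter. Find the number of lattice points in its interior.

From Pick's theorem, I = A − B/2 + 1 = 63/2 − 11/2 + 1 = 27.

27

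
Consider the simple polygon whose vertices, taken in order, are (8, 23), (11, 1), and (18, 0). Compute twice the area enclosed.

151

By the shoelace formula, twice the signed area is |[8·1 − 11·23] + [11·0 − 18·1] + [18·23 − 8·0]| = 151, so the area is 75.5.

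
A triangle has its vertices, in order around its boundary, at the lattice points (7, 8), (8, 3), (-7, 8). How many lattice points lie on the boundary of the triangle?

Summing gcd(|Δx|,|Δy|) over the edges gives the boundary count: gcd(1,5) + gcd(15,5) + gcd(14,0) = 1+5+14 = 20.

20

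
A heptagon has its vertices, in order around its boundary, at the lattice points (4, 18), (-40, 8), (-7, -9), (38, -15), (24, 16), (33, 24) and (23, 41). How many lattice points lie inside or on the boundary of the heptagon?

1847

The shoelace formula gives twice the area as |(4·8 − (-40)·18) + ((-40)·(-9) − (-7)·8) + ((-7)·(-15) − 38·(-9)) + (38·16 − 24·(-15)) + (24·24 − 33·16) + (33·41 − 23·24) + (23·18 − 4·41)| = 3682, so the area is 1841.
The number of boundary lattice points is Σ gcd(|Δx|,|Δy|) = gcd(44,10) + gcd(33,17) + gcd(45,6) + gcd(14,31) + gcd(9,8) + gcd(10,17) + gcd(19,23) = 2+1+3+1+1+1+1 = 10.
Pick's theorem gives I = A − B/2 + 1 = 1841 − 10/2 + 1 = 1837, so the closed region contains I + B = 1837 + 10 = 1847 lattice points.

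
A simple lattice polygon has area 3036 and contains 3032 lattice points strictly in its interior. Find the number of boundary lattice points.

10

Pick's theorem gives A = I + B/2 − 1, so B = 2(A − I + 1) = 2(3036 − 3032 + 1) = 10.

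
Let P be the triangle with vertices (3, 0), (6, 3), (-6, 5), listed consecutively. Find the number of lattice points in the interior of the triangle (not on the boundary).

19

By the shoelace formula, twice the signed area is |(3·3 − 6·0) + (6·5 − (-6)·3) + ((-6)·0 − 3·5)| = 42, so the area is 21.
The number of boundary lattice points is Σ gcd(|Δx|,|Δy|) = gcd(3,3) + gcd(12,2) + gcd(9,5) = 3+2+1 = 6.
By Pick's theorem A = I + B/2 − 1, so I = 21 − 6/2 + 1 = 19.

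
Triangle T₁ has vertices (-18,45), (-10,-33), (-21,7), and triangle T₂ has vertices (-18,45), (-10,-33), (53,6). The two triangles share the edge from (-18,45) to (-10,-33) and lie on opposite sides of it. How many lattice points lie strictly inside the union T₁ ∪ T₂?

The union is the simple quadrilateral with vertices (-18,45), (-21,7), (-10,-33), (53,6) in order.
By the shoelace formula, twice the signed area is |[(-18)·7 − (-21)·45] + [(-21)·(-33) − (-10)·7] + [(-10)·6 − 53·(-33)] + [53·45 − (-18)·6]| = 5764, so the area is 2882.
Along each edge there are gcd(|Δx|,|Δy|)+1 lattice points, so counting each shared vertex once the boundary has gcd(3,38) + gcd(11,40) + gcd(63,39) + gcd(71,39) = 1+1+3+1 = 6.
By Pick's theorem I = A − B/2 + 1 = 2882 − 6/2 + 1 = 2880.

2880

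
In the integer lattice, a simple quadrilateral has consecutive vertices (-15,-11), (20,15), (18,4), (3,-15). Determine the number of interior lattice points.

By the shoelace formula, twice the signed area is |[(-15)·15 − 20·(-11)] + [20·4 − 18·15] + [18·(-15) − 3·4] + [3·(-11) − (-15)·(-15)]| = 735, so the area is 735/2.
Summing gcd(|Δx|,|Δy|) over the edges gives the boundary count: gcd(35,26) + gcd(2,11) + gcd(15,19) + gcd(18,4) = 1+1+1+2 = 5.
By Pick's theorem A = I + B/2 − 1, so I = 735/2 − 5/2 + 1 = 366.

366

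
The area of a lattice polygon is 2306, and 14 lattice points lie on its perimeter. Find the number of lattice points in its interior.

Pick's theorem A = I + B/2 − 1 rearranges to I = A − B/2 + 1 = 2306 − 14/2 + 1 = 2300.

2300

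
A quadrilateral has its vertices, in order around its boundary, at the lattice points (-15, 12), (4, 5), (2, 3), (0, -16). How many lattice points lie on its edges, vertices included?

Along each edge there are gcd(|Δx|,|Δy|)+1 lattice points, so counting each shared vertex once the boundary has gcd(19,7) + gcd(2,2) + gcd(2,19) + gcd(15,28) = 1+2+1+1 = 5.

5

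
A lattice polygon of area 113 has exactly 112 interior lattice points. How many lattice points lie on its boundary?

4

Pick's theorem gives A = I + B/2 − 1, so B = 2(A − I + 1) = 2(113 − 112 + 1) = 4.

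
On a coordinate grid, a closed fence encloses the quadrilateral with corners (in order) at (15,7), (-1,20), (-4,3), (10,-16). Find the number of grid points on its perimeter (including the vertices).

Summing gcd(|Δx|,|Δy|) over the edges gives the boundary count: gcd(16,13) + gcd(3,17) + gcd(14,19) + gcd(5,23) = 1+1+1+1 = 4.

4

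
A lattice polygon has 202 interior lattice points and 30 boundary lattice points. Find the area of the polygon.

By Pick's theorem, A = I + B/2 − 1 = 202 + 30/2 − 1 = 216.

216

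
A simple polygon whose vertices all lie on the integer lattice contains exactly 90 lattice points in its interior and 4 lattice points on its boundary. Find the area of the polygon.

By Pick's theorem, A = I + B/2 − 1 = 90 + 4/2 − 1 = 91.

91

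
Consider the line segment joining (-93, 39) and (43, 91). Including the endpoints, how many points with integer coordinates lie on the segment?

5

The number of lattice points on a segment between lattice points is gcd(|Δx|,|Δy|) + 1 = gcd(136,52) + 1 = 4 + 1 = 5.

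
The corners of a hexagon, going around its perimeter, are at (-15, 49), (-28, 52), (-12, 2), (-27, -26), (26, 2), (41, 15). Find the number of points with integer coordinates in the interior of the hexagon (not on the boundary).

2342

The shoelace formula gives twice the area as |((-15)·52 − (-28)·49) + ((-28)·2 − (-12)·52) + ((-12)·(-26) − (-27)·2) + ((-27)·2 − 26·(-26)) + (26·15 − 41·2) + (41·49 − (-15)·15)| = 4690, so the area is 2345.
Along each edge there are gcd(|Δx|,|Δy|)+1 lattice points, so counting each shared vertex once the boundary has gcd(13,3) + gcd(16,50) + gcd(15,28) + gcd(53,28) + gcd(15,13) + gcd(56,34) = 1+2+1+1+1+2 = 8.
By Pick's theorem A = I + B/2 − 1, so I = 2345 − 8/2 + 1 = 2342.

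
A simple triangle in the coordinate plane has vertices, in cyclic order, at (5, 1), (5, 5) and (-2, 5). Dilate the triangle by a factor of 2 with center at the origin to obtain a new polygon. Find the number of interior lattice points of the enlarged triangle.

Using the shoelace formula, 2A = |[5·5 − 5·1] + [5·5 − (-2)·5] + [(-2)·1 − 5·5]| = 28, so the area is 14.
Along each edge there are gcd(|Δx|,|Δy|)+1 lattice points, so counting each shared vertex once the boundary has gcd(0,4) + gcd(7,0) + gcd(7,4) = 4+7+1 = 12.
Scaling by 2 multiplies the area by 2² = 4 (so the new area is 56) and multiplies the boundary lattice-point count by 2, giving 24.
By Pick's theorem, the interior count of the dilated polygon is 56 − 24/2 + 1 = 45.

45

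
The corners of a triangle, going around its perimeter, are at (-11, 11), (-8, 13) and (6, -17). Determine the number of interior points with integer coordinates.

58

Using the shoelace formula, 2A = |[(-11)·13 − (-8)·11] + [(-8)·(-17) − 6·13] + [6·11 − (-11)·(-17)]| = 118, so the area is 59.
Along each edge there are gcd(|Δx|,|Δy|)+1 lattice points, so counting each shared vertex once the boundary has gcd(3,2) + gcd(14,30) + gcd(17,28) = 1+2+1 = 4.
By Pick's theorem A = I + B/2 − 1, so I = 59 − 4/2 + 1 = 58.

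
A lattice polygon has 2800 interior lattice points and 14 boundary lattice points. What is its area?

2806

By Pick's theorem, A = I + B/2 − 1 = 2800 + 14/2 − 1 = 2806.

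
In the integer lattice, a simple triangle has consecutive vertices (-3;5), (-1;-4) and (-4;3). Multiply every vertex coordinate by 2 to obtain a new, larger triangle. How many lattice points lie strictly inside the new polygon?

The shoelace formula gives twice the area as |((-3)·(-4) − (-1)·5) + ((-1)·3 − (-4)·(-4)) + ((-4)·5 − (-3)·3)| = 13, so the area is 6.5.
Summing gcd(|Δx|,|Δy|) over the edges gives the boundary count: gcd(2,9) + gcd(3,7) + gcd(1,2) = 1+1+1 = 3.
Scaling by 2 multiplies the area by 2² = 4 (so the new area is 26) and multiplies the boundary lattice-point count by 2, giving 6.
By Pick's theorem, the interior count of the dilated polygon is 26 − 6/2 + 1 = 24.

24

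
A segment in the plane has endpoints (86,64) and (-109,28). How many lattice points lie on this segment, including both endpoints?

The number of lattice points on a segment between lattice points is gcd(|Δx|,|Δy|) + 1 = gcd(195,36) + 1 = 3 + 1 = 4.

4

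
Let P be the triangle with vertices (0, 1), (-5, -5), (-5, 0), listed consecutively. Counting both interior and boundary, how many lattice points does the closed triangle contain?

17

By the shoelace formula, twice the signed area is |[0·(-5) − (-5)·1] + [(-5)·0 − (-5)·(-5)] + [(-5)·1 − 0·0]| = 25, so the area is 12.5.
Along each edge there are gcd(|Δx|,|Δy|)+1 lattice points, so counting each shared vertex once the boundary has gcd(5,6) + gcd(0,5) + gcd(5,1) = 1+5+1 = 7.
Pick's theorem gives I = A − B/2 + 1 = 12.5 − 7/2 + 1 = 10, so the closed region contains I + B = 10 + 7 = 17 lattice points.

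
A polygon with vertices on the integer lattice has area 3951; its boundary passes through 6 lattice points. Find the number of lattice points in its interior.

3949

From Pick's theorem, I = A − B/2 + 1 = 3951 − 6/2 + 1 = 3949.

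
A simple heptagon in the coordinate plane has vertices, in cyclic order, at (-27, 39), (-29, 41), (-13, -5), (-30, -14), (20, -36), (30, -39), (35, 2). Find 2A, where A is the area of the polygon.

5238

The shoelace formula gives twice the area as |[(-27)·41 − (-29)·39] + [(-29)·(-5) − (-13)·41] + [(-13)·(-14) − (-30)·(-5)] + [(-30)·(-36) − 20·(-14)] + [20·(-39) − 30·(-36)] + [30·2 − 35·(-39)] + [35·39 − (-27)·2]| = 5238, so the area is 2619.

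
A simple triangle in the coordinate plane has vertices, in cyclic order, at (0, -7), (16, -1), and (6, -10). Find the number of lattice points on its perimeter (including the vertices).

6

Summing gcd(|Δx|,|Δy|) over the edges gives the boundary count: gcd(16,6) + gcd(10,9) + gcd(6,3) = 2+1+3 = 6.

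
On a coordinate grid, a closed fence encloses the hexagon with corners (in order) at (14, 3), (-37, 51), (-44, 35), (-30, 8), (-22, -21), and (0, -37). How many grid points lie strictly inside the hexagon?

By the shoelace formula, twice the signed area is |[14·51 − (-37)·3] + [(-37)·35 − (-44)·51] + [(-44)·8 − (-30)·35] + [(-30)·(-21) − (-22)·8] + [(-22)·(-37) − 0·(-21)] + [0·3 − 14·(-37)]| = 4610, so the area is 2305.
The number of boundary lattice points is Σ gcd(|Δx|,|Δy|) = gcd(51,48) + gcd(7,16) + gcd(14,27) + gcd(8,29) + gcd(22,16) + gcd(14,40) = 3+1+1+1+2+2 = 10.
By Pick's theorem A = I + B/2 − 1, so I = 2305 − 10/2 + 1 = 2301.

2301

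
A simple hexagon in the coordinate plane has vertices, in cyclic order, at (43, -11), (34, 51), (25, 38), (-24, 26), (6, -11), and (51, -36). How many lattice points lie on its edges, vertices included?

10

Along each edge there are gcd(|Δx|,|Δy|)+1 lattice points, so counting each shared vertex once the boundary has gcd(9,62) + gcd(9,13) + gcd(49,12) + gcd(30,37) + gcd(45,25) + gcd(8,25) = 1+1+1+1+5+1 = 10.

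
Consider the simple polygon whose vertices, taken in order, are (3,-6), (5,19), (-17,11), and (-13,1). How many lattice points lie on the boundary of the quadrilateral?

6

Summing gcd(|Δx|,|Δy|) over the edges gives the boundary count: gcd(2,25) + gcd(22,8) + gcd(4,10) + gcd(16,7) = 1+2+2+1 = 6.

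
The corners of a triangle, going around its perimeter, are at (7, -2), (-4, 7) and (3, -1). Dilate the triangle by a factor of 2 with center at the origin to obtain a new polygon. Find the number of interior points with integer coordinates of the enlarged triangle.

48

Using the shoelace formula, 2A = |(7·7 − (-4)·(-2)) + ((-4)·(-1) − 3·7) + (3·(-2) − 7·(-1))| = 25, so the area is 25/2.
Summing gcd(|Δx|,|Δy|) over the edges gives the boundary count: gcd(11,9) + gcd(7,8) + gcd(4,1) = 1+1+1 = 3.
Scaling by 2 multiplies the area by 2² = 4 (so the new area is 50) and multiplies the boundary lattice-point count by 2, giving 6.
By Pick's theorem, the interior count of the dilated polygon is 50 − 6/2 + 1 = 48.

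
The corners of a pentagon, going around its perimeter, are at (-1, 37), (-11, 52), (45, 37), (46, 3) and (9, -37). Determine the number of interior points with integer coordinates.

2692

The shoelace formula gives twice the area as |[(-1)·52 − (-11)·37] + [(-11)·37 − 45·52] + [45·3 − 46·37] + [46·(-37) − 9·3] + [9·37 − (-1)·(-37)]| = 5392, so the area is 2696.
Along each edge there are gcd(|Δx|,|Δy|)+1 lattice points, so counting each shared vertex once the boundary has gcd(10,15) + gcd(56,15) + gcd(1,34) + gcd(37,40) + gcd(10,74) = 5+1+1+1+2 = 10.
By Pick's theorem A = I + B/2 − 1, so I = 2696 − 10/2 + 1 = 2692.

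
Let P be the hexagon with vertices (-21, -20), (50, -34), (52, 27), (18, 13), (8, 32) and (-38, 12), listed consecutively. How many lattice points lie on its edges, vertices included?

Along each edge there are gcd(|Δx|,|Δy|)+1 lattice points, so counting each shared vertex once the boundary has gcd(71,14) + gcd(2,61) + gcd(34,14) + gcd(10,19) + gcd(46,20) + gcd(17,32) = 1+1+2+1+2+1 = 8.

8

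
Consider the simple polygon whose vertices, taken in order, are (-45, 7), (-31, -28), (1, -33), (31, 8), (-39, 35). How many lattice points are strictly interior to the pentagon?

The shoelace formula gives twice the area as |((-45)·(-28) − (-31)·7) + ((-31)·(-33) − 1·(-28)) + (1·8 − 31·(-33)) + (31·35 − (-39)·8) + ((-39)·7 − (-45)·35)| = 6258, so the area is 3129.
Summing gcd(|Δx|,|Δy|) over the edges gives the boundary count: gcd(14,35) + gcd(32,5) + gcd(30,41) + gcd(70,27) + gcd(6,28) = 7+1+1+1+2 = 12.
By Pick's theorem A = I + B/2 − 1, so I = 3129 − 12/2 + 1 = 3124.

3124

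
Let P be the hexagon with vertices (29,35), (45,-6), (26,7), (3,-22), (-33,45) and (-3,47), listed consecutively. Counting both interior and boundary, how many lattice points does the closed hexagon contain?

The shoelace formula gives twice the area as |[29·(-6) − 45·35] + [45·7 − 26·(-6)] + [26·(-22) − 3·7] + [3·45 − (-33)·(-22)] + [(-33)·47 − (-3)·45] + [(-3)·35 − 29·47]| = 5346, so the area is 2673.
Along each edge there are gcd(|Δx|,|Δy|)+1 lattice points, so counting each shared vertex once the boundary has gcd(16,41) + gcd(19,13) + gcd(23,29) + gcd(36,67) + gcd(30,2) + gcd(32,12) = 1+1+1+1+2+4 = 10.
Pick's theorem gives I = A − B/2 + 1 = 2673 − 10/2 + 1 = 2669, so the closed region contains I + B = 2669 + 10 = 2679 lattice points.

2679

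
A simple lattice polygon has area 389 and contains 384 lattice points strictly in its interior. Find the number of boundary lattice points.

12

Pick's theorem gives A = I + B/2 − 1, so B = 2(A − I + 1) = 2(389 − 384 + 1) = 12.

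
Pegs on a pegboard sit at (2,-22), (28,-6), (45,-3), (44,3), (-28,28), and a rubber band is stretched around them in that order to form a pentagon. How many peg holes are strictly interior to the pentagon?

The shoelace formula gives twice the area as |[2·(-6) − 28·(-22)] + [28·(-3) − 45·(-6)] + [45·3 − 44·(-3)] + [44·28 − (-28)·3] + [(-28)·(-22) − 2·28]| = 2933, so the area is 2933/2.
Along each edge there are gcd(|Δx|,|Δy|)+1 lattice points, so counting each shared vertex once the boundary has gcd(26,16) + gcd(17,3) + gcd(1,6) + gcd(72,25) + gcd(30,50) = 2+1+1+1+10 = 15.
By Pick's theorem A = I + B/2 − 1, so I = 2933/2 − 15/2 + 1 = 1460.

1460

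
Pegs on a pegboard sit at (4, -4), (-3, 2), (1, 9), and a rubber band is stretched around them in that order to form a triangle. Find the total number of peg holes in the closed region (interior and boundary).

Using the shoelace formula, 2A = |[4·2 − (-3)·(-4)] + [(-3)·9 − 1·2] + [1·(-4) − 4·9]| = 73, so the area is 73/2.
The number of boundary lattice points is Σ gcd(|Δx|,|Δy|) = gcd(7,6) + gcd(4,7) + gcd(3,13) = 1+1+1 = 3.
Pick's theorem gives I = A − B/2 + 1 = 73/2 − 3/2 + 1 = 36, so the closed region contains I + B = 36 + 3 = 39 lattice points.

39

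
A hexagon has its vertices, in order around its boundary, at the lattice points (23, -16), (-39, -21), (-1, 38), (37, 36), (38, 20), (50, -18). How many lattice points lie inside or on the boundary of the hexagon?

3380

The shoelace formula gives twice the area as |(23·(-21) − (-39)·(-16)) + ((-39)·38 − (-1)·(-21)) + ((-1)·36 − 37·38) + (37·20 − 38·36) + (38·(-18) − 50·20) + (50·(-16) − 23·(-18))| = 6750, so the area is 3375.
Along each edge there are gcd(|Δx|,|Δy|)+1 lattice points, so counting each shared vertex once the boundary has gcd(62,5) + gcd(38,59) + gcd(38,2) + gcd(1,16) + gcd(12,38) + gcd(27,2) = 1+1+2+1+2+1 = 8.
Pick's theorem gives I = A − B/2 + 1 = 3375 − 8/2 + 1 = 3372, so the closed region contains I + B = 3372 + 8 = 3380 lattice points.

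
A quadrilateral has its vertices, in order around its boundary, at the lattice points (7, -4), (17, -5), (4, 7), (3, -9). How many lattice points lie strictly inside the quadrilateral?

82

Using the shoelace formula, 2A = |[7·(-5) − 17·(-4)] + [17·7 − 4·(-5)] + [4·(-9) − 3·7] + [3·(-4) − 7·(-9)]| = 166, so the area is 83.
The number of boundary lattice points is Σ gcd(|Δx|,|Δy|) = gcd(10,1) + gcd(13,12) + gcd(1,16) + gcd(4,5) = 1+1+1+1 = 4.
Pick's theorem gives I = A − B/2 + 1 = 83 − 4/2 + 1 = 82.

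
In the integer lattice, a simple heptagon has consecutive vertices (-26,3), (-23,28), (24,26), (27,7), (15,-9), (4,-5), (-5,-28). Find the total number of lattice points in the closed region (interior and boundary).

1871

Using the shoelace formula, 2A = |[(-26)·28 − (-23)·3] + [(-23)·26 − 24·28] + [24·7 − 27·26] + [27·(-9) − 15·7] + [15·(-5) − 4·(-9)] + [4·(-28) − (-5)·(-5)] + [(-5)·3 − (-26)·(-28)]| = 3730, so the area is 1865.
The number of boundary lattice points is Σ gcd(|Δx|,|Δy|) = gcd(3,25) + gcd(47,2) + gcd(3,19) + gcd(12,16) + gcd(11,4) + gcd(9,23) + gcd(21,31) = 1+1+1+4+1+1+1 = 10.
Pick's theorem gives I = A − B/2 + 1 = 1865 − 10/2 + 1 = 1861, so the closed region contains I + B = 1861 + 10 = 1871 lattice points.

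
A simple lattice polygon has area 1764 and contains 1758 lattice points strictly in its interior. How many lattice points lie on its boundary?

Pick's theorem gives A = I + B/2 − 1, so B = 2(A − I + 1) = 2(1764 − 1758 + 1) = 14.

14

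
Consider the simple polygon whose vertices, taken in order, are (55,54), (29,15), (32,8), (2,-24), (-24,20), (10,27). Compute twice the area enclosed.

4102

By the shoelace formula, twice the signed area is |[55·15 − 29·54] + [29·8 − 32·15] + [32·(-24) − 2·8] + [2·20 − (-24)·(-24)] + [(-24)·27 − 10·20] + [10·54 − 55·27]| = 4102, so the area is 2051.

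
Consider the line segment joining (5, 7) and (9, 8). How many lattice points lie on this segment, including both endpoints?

2

The number of lattice points on a segment between lattice points is gcd(|Δx|,|Δy|) + 1 = gcd(4,1) + 1 = 1 + 1 = 2.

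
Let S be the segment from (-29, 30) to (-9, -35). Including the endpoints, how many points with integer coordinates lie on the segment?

The number of lattice points on a segment between lattice points is gcd(|Δx|,|Δy|) + 1 = gcd(20,65) + 1 = 5 + 1 = 6.

6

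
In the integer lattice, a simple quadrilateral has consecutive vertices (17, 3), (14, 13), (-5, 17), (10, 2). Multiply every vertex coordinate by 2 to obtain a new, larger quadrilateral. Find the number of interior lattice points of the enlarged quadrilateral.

579

By the shoelace formula, twice the signed area is |(17·13 − 14·3) + (14·17 − (-5)·13) + ((-5)·2 − 10·17) + (10·3 − 17·2)| = 298, so the area is 149.
Along each edge there are gcd(|Δx|,|Δy|)+1 lattice points, so counting each shared vertex once the boundary has gcd(3,10) + gcd(19,4) + gcd(15,15) + gcd(7,1) = 1+1+15+1 = 18.
Scaling by 2 multiplies the area by 2² = 4 (so the new area is 596) and multiplies the boundary lattice-point count by 2, giving 36.
By Pick's theorem, the interior count of the dilated polygon is 596 − 36/2 + 1 = 579.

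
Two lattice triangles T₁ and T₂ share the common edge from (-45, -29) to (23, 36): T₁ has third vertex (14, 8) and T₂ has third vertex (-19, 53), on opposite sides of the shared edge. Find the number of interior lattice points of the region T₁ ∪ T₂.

The union is the simple quadrilateral with vertices (-45, -29), (14, 8), (23, 36), (-19, 53) in order.
By the shoelace formula, twice the signed area is |[(-45)·8 − 14·(-29)] + [14·36 − 23·8] + [23·53 − (-19)·36] + [(-19)·(-29) − (-45)·53]| = 5205, so the area is 5205/2.
Summing gcd(|Δx|,|Δy|) over the edges gives the boundary count: gcd(59,37) + gcd(9,28) + gcd(42,17) + gcd(26,82) = 1+1+1+2 = 5.
By Pick's theorem I = A − B/2 + 1 = 5205/2 − 5/2 + 1 = 2601.

2601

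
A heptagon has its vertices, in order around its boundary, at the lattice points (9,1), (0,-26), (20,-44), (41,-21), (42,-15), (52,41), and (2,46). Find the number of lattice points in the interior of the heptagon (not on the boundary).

3159

The shoelace formula gives twice the area as |[9·(-26) − 0·1] + [0·(-44) − 20·(-26)] + [20·(-21) − 41·(-44)] + [41·(-15) − 42·(-21)] + [42·41 − 52·(-15)] + [52·46 − 2·41] + [2·1 − 9·46]| = 6337, so the area is 6337/2.
Along each edge there are gcd(|Δx|,|Δy|)+1 lattice points, so counting each shared vertex once the boundary has gcd(9,27) + gcd(20,18) + gcd(21,23) + gcd(1,6) + gcd(10,56) + gcd(50,5) + gcd(7,45) = 9+2+1+1+2+5+1 = 21.
By Pick's theorem A = I + B/2 − 1, so I = 6337/2 − 21/2 + 1 = 3159.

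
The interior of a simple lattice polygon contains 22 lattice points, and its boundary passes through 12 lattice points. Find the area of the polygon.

27

Pick's theorem states A = I + B/2 − 1, so A = 22 + 12/2 − 1 = 27.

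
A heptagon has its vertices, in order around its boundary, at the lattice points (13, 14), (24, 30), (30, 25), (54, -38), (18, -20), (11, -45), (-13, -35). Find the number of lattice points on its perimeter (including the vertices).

27

Along each edge there are gcd(|Δx|,|Δy|)+1 lattice points, so counting each shared vertex once the boundary has gcd(11,16) + gcd(6,5) + gcd(24,63) + gcd(36,18) + gcd(7,25) + gcd(24,10) + gcd(26,49) = 1+1+3+18+1+2+1 = 27.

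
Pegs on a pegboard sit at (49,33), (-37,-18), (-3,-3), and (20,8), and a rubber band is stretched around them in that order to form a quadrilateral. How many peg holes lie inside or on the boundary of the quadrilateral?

Using the shoelace formula, 2A = |(49·(-18) − (-37)·33) + ((-37)·(-3) − (-3)·(-18)) + ((-3)·8 − 20·(-3)) + (20·33 − 49·8)| = 700, so the area is 350.
Along each edge there are gcd(|Δx|,|Δy|)+1 lattice points, so counting each shared vertex once the boundary has gcd(86,51) + gcd(34,15) + gcd(23,11) + gcd(29,25) = 1+1+1+1 = 4.
Pick's theorem gives I = A − B/2 + 1 = 350 − 4/2 + 1 = 349, so the closed region contains I + B = 349 + 4 = 353 lattice points.

353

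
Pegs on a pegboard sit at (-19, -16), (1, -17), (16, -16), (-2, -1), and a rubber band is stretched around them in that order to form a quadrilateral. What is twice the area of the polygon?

560

Using the shoelace formula, 2A = |((-19)·(-17) − 1·(-16)) + (1·(-16) − 16·(-17)) + (16·(-1) − (-2)·(-16)) + ((-2)·(-16) − (-19)·(-1))| = 560, so the area is 280.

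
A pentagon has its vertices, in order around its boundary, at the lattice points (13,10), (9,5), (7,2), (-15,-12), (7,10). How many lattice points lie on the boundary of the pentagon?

The number of boundary lattice points is Σ gcd(|Δx|,|Δy|) = gcd(4,5) + gcd(2,3) + gcd(22,14) + gcd(22,22) + gcd(6,0) = 1+1+2+22+6 = 32.

32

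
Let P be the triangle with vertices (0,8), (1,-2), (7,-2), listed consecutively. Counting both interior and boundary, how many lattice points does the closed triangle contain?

35

The shoelace formula gives twice the area as |[0·(-2) − 1·8] + [1·(-2) − 7·(-2)] + [7·8 − 0·(-2)]| = 60, so the area is 30.
The number of boundary lattice points is Σ gcd(|Δx|,|Δy|) = gcd(1,10) + gcd(6,0) + gcd(7,10) = 1+6+1 = 8.
Pick's theorem gives I = A − B/2 + 1 = 30 − 8/2 + 1 = 27, so the closed region contains I + B = 27 + 8 = 35 lattice points.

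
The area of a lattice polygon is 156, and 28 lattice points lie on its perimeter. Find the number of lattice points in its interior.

Pick's theorem A = I + B/2 − 1 rearranges to I = A − B/2 + 1 = 156 − 28/2 + 1 = 143.

143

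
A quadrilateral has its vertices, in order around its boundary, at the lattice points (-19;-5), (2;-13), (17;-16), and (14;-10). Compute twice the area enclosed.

240

By the shoelace formula, twice the signed area is |[(-19)·(-13) − 2·(-5)] + [2·(-16) − 17·(-13)] + [17·(-10) − 14·(-16)] + [14·(-5) − (-19)·(-10)]| = 240, so the area is 120.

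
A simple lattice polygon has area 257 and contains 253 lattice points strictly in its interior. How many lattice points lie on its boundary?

10

Pick's theorem gives A = I + B/2 − 1, so B = 2(A − I + 1) = 2(257 − 253 + 1) = 10.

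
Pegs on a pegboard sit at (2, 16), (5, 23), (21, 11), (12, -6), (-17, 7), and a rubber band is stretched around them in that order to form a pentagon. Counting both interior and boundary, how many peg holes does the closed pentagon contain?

517

By the shoelace formula, twice the signed area is |[2·23 − 5·16] + [5·11 − 21·23] + [21·(-6) − 12·11] + [12·7 − (-17)·(-6)] + [(-17)·16 − 2·7]| = 1024, so the area is 512.
Summing gcd(|Δx|,|Δy|) over the edges gives the boundary count: gcd(3,7) + gcd(16,12) + gcd(9,17) + gcd(29,13) + gcd(19,9) = 1+4+1+1+1 = 8.
Pick's theorem gives I = A − B/2 + 1 = 512 − 8/2 + 1 = 509, so the closed region contains I + B = 509 + 8 = 517 lattice points.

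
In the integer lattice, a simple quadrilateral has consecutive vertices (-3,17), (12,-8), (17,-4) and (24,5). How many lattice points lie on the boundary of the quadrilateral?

10

The number of boundary lattice points is Σ gcd(|Δx|,|Δy|) = gcd(15,25) + gcd(5,4) + gcd(7,9) + gcd(27,12) = 5+1+1+3 = 10.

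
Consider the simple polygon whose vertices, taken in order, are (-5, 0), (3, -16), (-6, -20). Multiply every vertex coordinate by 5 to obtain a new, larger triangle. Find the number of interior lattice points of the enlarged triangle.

Using the shoelace formula, 2A = |[(-5)·(-16) − 3·0] + [3·(-20) − (-6)·(-16)] + [(-6)·0 − (-5)·(-20)]| = 176, so the area is 88.
Summing gcd(|Δx|,|Δy|) over the edges gives the boundary count: gcd(8,16) + gcd(9,4) + gcd(1,20) = 8+1+1 = 10.
Scaling by 5 multiplies the area by 5² = 25 (so the new area is 2200) and multiplies the boundary lattice-point count by 5, giving 50.
By Pick's theorem, the interior count of the dilated polygon is 2200 − 50/2 + 1 = 2176.

2176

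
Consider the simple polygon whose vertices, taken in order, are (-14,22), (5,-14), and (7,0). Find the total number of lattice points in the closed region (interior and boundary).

172

The shoelace formula gives twice the area as |[(-14)·(-14) − 5·22] + [5·0 − 7·(-14)] + [7·22 − (-14)·0]| = 338, so the area is 169.
Along each edge there are gcd(|Δx|,|Δy|)+1 lattice points, so counting each shared vertex once the boundary has gcd(19,36) + gcd(2,14) + gcd(21,22) = 1+2+1 = 4.
Pick's theorem gives I = A − B/2 + 1 = 169 − 4/2 + 1 = 168, so the closed region contains I + B = 168 + 4 = 172 lattice points.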